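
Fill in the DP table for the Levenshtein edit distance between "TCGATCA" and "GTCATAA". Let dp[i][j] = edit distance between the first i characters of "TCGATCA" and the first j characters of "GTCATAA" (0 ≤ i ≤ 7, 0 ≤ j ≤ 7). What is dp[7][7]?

   ''  G  T  C  A  T  A  A
''  0  1  2  3  4  5  6  7
 T  1  1  1  2  3  4  5  6
 C  2  2  2  1  2  3  4  5
 G  3  2  3  2  2  3  4  5
 A  4  3  3  3  2  3  3  4
 T  5  4  3  4  3  2  3  4
 C  6  5  4  3  4  3  3  4
 A  7  6  5  4  3  4  3  3

3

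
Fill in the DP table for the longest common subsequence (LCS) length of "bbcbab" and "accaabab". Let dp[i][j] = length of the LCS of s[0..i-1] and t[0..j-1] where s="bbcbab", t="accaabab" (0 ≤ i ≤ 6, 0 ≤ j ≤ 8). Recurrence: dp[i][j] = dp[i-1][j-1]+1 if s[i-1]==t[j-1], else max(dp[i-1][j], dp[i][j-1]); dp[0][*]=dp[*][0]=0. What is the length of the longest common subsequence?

4

   ''  a  c  c  a  a  b  a  b
''  0  0  0  0  0  0  0  0  0
 b  0  0  0  0  0  0  1  1  1
 b  0  0  0  0  0  0  1  1  2
 c  0  0  1  1  1  1  1  1  2
 b  0  0  1  1  1  1  2  2  2
 a  0  1  1  1  2  2  2  3  3
 b  0  1  1  1  2  2  3  3  4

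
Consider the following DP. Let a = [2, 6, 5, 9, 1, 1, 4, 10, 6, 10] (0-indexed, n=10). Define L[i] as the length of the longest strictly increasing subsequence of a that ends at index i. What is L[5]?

   i    0    1    2    3    4    5    6    7    8    9
a[i]    2    6    5    9    1    1    4   10    6   10
L[i]    1    2    2    3    1    1    2    4    3    4

1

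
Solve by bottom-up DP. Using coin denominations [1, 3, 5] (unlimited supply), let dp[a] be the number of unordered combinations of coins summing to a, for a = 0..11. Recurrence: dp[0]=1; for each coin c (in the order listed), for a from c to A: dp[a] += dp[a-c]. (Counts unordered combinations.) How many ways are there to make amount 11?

after  coin     0     1     2     3     4     5     6     7     8     9    10    11
          1     1     1     1     1     1     1     1     1     1     1     1     1
          3     1     1     1     2     2     2     3     3     3     4     4     4
          5     1     1     1     2     2     3     4     4     5     6     7     8

8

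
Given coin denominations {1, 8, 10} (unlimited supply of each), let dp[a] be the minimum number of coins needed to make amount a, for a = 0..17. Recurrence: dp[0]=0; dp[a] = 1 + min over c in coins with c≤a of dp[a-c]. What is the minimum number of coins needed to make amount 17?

3

 a  0  1  2  3  4  5  6  7  8  9 10 11 12 13 14 15 16 17
dp  0  1  2  3  4  5  6  7  1  2  1  2  3  4  5  6  2  3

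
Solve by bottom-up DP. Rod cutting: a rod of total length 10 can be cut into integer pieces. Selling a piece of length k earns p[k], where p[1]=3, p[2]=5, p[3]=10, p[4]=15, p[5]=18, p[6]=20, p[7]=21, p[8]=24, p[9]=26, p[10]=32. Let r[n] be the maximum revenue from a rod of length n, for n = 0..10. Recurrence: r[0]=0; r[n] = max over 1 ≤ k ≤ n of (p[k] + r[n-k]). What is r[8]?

   n    0    1    2    3    4    5    6    7    8    9   10
r[n]    0    3    6   10   15   18   21   25   30   33   36

30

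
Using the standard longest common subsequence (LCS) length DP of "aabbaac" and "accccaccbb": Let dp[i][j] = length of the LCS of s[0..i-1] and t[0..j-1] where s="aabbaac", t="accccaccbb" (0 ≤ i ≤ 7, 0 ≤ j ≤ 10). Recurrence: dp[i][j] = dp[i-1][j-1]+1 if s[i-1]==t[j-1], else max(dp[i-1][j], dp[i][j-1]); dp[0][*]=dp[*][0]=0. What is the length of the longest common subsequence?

4

   ''  a  c  c  c  c  a  c  c  b  b
''  0  0  0  0  0  0  0  0  0  0  0
 a  0  1  1  1  1  1  1  1  1  1  1
 a  0  1  1  1  1  1  2  2  2  2  2
 b  0  1  1  1  1  1  2  2  2  3  3
 b  0  1  1  1  1  1  2  2  2  3  4
 a  0  1  1  1  1  1  2  2  2  3  4
 a  0  1  1  1  1  1  2  2  2  3  4
 c  0  1  2  2  2  2  2  3  3  3  4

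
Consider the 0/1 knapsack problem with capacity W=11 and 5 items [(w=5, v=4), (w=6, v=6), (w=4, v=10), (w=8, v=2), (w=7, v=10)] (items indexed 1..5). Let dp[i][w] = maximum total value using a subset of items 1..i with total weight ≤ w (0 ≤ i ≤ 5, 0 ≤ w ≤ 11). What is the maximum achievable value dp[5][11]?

20

i\w   0   1   2   3   4   5   6   7   8   9  10  11
  0   0   0   0   0   0   0   0   0   0   0   0   0
  1   0   0   0   0   0   4   4   4   4   4   4   4
  2   0   0   0   0   0   4   6   6   6   6   6  10
  3   0   0   0   0  10  10  10  10  10  14  16  16
  4   0   0   0   0  10  10  10  10  10  14  16  16
  5   0   0   0   0  10  10  10  10  10  14  16  20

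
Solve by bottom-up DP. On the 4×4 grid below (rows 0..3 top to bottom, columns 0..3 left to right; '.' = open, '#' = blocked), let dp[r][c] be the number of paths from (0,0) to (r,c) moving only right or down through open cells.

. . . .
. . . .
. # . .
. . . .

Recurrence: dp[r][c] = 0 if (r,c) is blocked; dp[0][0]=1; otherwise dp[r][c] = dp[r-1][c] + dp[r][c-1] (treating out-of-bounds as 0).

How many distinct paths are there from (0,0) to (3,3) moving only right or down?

r\c   0   1   2   3
  0   1   1   1   1
  1   1   2   3   4
  2   1   0   3   7
  3   1   1   4  11

11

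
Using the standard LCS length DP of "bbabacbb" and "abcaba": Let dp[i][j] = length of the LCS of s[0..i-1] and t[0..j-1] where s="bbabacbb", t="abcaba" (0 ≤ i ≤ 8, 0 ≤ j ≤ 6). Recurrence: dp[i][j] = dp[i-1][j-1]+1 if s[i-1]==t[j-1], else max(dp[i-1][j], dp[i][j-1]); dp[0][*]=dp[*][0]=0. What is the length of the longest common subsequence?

4

   ''  a  b  c  a  b  a
''  0  0  0  0  0  0  0
 b  0  0  1  1  1  1  1
 b  0  0  1  1  1  2  2
 a  0  1  1  1  2  2  3
 b  0  1  2  2  2  3  3
 a  0  1  2  2  3  3  4
 c  0  1  2  3  3  3  4
 b  0  1  2  3  3  4  4
 b  0  1  2  3  3  4  4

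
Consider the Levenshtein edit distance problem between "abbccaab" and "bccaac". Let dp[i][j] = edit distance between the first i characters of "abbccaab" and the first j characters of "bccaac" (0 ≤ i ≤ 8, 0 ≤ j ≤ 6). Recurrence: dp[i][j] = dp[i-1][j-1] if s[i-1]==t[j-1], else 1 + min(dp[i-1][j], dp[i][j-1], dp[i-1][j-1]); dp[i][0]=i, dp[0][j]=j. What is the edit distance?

3

   ''  b  c  c  a  a  c
''  0  1  2  3  4  5  6
 a  1  1  2  3  3  4  5
 b  2  1  2  3  4  4  5
 b  3  2  2  3  4  5  5
 c  4  3  2  2  3  4  5
 c  5  4  3  2  3  4  4
 a  6  5  4  3  2  3  4
 a  7  6  5  4  3  2  3
 b  8  7  6  5  4  3  3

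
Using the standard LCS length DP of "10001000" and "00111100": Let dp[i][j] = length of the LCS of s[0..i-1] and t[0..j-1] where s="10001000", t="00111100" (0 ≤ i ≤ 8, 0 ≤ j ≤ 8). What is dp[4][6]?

2

   ''  0  0  1  1  1  1  0  0
''  0  0  0  0  0  0  0  0  0
 1  0  0  0  1  1  1  1  1  1
 0  0  1  1  1  1  1  1  2  2
 0  0  1  2  2  2  2  2  2  3
 0  0  1  2  2  2  2  2  3  3
 1  0  1  2  3  3  3  3  3  3
 0  0  1  2  3  3  3  3  4  4
 0  0  1  2  3  3  3  3  4  5
 0  0  1  2  3  3  3  3  4  5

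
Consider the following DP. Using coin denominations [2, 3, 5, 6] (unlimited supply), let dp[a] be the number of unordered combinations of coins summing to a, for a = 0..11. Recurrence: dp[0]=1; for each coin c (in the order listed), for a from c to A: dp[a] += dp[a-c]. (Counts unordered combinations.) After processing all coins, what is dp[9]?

after  coin     0     1     2     3     4     5     6     7     8     9    10    11
          2     1     0     1     0     1     0     1     0     1     0     1     0
          3     1     0     1     1     1     1     2     1     2     2     2     2
          5     1     0     1     1     1     2     2     2     3     3     4     4
          6     1     0     1     1     1     2     3     2     4     4     5     6

4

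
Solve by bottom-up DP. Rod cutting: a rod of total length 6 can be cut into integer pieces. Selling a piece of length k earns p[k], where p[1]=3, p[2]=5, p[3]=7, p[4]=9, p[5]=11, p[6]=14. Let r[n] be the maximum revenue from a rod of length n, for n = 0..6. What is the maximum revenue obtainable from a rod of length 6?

18

   n    0    1    2    3    4    5    6
r[n]    0    3    6    9   12   15   18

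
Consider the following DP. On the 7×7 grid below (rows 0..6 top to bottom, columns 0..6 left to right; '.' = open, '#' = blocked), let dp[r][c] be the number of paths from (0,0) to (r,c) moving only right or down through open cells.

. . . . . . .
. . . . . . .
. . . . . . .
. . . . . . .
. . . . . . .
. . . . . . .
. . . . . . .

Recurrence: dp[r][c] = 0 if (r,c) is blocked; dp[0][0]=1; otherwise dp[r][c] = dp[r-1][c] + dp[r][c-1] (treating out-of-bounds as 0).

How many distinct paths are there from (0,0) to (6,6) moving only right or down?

r\c   0   1   2   3   4   5   6
  0   1   1   1   1   1   1   1
  1   1   2   3   4   5   6   7
  2   1   3   6  10  15  21  28
  3   1   4  10  20  35  56  84
  4   1   5  15  35  70 126 210
  5   1   6  21  56 126 252 462
  6   1   7  28  84 210 462 924

924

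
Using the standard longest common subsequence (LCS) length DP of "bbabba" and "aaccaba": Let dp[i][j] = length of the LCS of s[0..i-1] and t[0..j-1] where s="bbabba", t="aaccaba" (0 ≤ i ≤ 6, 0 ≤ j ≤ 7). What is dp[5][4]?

1

   ''  a  a  c  c  a  b  a
''  0  0  0  0  0  0  0  0
 b  0  0  0  0  0  0  1  1
 b  0  0  0  0  0  0  1  1
 a  0  1  1  1  1  1  1  2
 b  0  1  1  1  1  1  2  2
 b  0  1  1  1  1  1  2  2
 a  0  1  2  2  2  2  2  3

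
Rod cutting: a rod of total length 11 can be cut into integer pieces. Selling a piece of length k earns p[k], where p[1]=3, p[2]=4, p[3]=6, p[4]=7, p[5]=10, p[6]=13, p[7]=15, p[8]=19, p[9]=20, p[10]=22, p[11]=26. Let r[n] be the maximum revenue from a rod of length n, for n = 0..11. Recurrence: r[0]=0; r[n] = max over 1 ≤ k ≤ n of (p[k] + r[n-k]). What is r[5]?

   n    0    1    2    3    4    5    6    7    8    9   10   11
r[n]    0    3    6    9   12   15   18   21   24   27   30   33

15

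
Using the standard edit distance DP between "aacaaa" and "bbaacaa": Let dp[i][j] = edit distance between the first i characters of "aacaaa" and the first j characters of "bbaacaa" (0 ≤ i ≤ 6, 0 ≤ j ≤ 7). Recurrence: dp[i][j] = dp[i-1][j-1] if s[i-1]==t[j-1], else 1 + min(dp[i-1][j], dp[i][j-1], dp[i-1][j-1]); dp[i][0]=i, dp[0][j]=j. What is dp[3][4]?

   ''  b  b  a  a  c  a  a
''  0  1  2  3  4  5  6  7
 a  1  1  2  2  3  4  5  6
 a  2  2  2  2  2  3  4  5
 c  3  3  3  3  3  2  3  4
 a  4  4  4  3  3  3  2  3
 a  5  5  5  4  3  4  3  2
 a  6  6  6  5  4  4  4  3

3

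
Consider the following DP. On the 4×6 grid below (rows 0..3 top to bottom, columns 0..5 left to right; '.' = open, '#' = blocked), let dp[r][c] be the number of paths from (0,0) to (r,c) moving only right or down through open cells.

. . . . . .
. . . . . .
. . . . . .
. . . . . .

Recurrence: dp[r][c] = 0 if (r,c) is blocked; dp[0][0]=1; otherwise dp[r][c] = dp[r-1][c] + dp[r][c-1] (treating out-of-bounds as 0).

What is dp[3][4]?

r\c   0   1   2   3   4   5
  0   1   1   1   1   1   1
  1   1   2   3   4   5   6
  2   1   3   6  10  15  21
  3   1   4  10  20  35  56

35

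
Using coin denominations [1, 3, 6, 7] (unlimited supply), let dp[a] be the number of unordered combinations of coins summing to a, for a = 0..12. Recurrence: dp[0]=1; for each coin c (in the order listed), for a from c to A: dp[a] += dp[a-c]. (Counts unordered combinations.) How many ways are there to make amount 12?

11

after  coin     0     1     2     3     4     5     6     7     8     9    10    11    12
          1     1     1     1     1     1     1     1     1     1     1     1     1     1
          3     1     1     1     2     2     2     3     3     3     4     4     4     5
          6     1     1     1     2     2     2     4     4     4     6     6     6     9
          7     1     1     1     2     2     2     4     5     5     7     8     8    11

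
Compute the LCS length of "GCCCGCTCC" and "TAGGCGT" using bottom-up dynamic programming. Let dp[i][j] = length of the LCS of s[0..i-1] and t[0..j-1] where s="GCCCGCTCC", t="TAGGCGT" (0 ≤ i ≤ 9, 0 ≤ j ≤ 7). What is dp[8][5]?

   ''  T  A  G  G  C  G  T
''  0  0  0  0  0  0  0  0
 G  0  0  0  1  1  1  1  1
 C  0  0  0  1  1  2  2  2
 C  0  0  0  1  1  2  2  2
 C  0  0  0  1  1  2  2  2
 G  0  0  0  1  2  2  3  3
 C  0  0  0  1  2  3  3  3
 T  0  1  1  1  2  3  3  4
 C  0  1  1  1  2  3  3  4
 C  0  1  1  1  2  3  3  4

3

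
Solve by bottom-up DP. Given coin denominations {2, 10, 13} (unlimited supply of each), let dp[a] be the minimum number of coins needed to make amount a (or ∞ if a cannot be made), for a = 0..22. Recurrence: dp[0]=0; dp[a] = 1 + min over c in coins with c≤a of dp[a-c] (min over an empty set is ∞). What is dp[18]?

 a  0  1  2  3  4  5  6  7  8  9 10 11 12 13 14 15 16 17 18 19 20 21 22
dp  0  -  1  -  2  -  3  -  4  -  1  -  2  1  3  2  4  3  5  4  2  5  3
(- denotes ∞ / unreachable)

5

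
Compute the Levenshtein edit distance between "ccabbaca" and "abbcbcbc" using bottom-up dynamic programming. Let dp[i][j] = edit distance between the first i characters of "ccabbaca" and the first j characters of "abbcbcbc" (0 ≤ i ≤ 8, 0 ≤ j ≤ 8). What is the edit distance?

6

   ''  a  b  b  c  b  c  b  c
''  0  1  2  3  4  5  6  7  8
 c  1  1  2  3  3  4  5  6  7
 c  2  2  2  3  3  4  4  5  6
 a  3  2  3  3  4  4  5  5  6
 b  4  3  2  3  4  4  5  5  6
 b  5  4  3  2  3  4  5  5  6
 a  6  5  4  3  3  4  5  6  6
 c  7  6  5  4  3  4  4  5  6
 a  8  7  6  5  4  4  5  5  6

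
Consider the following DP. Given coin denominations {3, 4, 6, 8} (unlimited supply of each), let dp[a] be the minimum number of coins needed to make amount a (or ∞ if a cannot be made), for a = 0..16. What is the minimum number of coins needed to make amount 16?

2

 a  0  1  2  3  4  5  6  7  8  9 10 11 12 13 14 15 16
dp  0  -  -  1  1  -  1  2  1  2  2  2  2  3  2  3  2
(- denotes ∞ / unreachable)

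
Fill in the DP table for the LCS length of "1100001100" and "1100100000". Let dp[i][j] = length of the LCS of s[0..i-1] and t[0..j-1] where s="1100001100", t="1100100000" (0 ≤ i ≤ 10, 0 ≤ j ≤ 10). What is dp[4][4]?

4

   ''  1  1  0  0  1  0  0  0  0  0
''  0  0  0  0  0  0  0  0  0  0  0
 1  0  1  1  1  1  1  1  1  1  1  1
 1  0  1  2  2  2  2  2  2  2  2  2
 0  0  1  2  3  3  3  3  3  3  3  3
 0  0  1  2  3  4  4  4  4  4  4  4
 0  0  1  2  3  4  4  5  5  5  5  5
 0  0  1  2  3  4  4  5  6  6  6  6
 1  0  1  2  3  4  5  5  6  6  6  6
 1  0  1  2  3  4  5  5  6  6  6  6
 0  0  1  2  3  4  5  6  6  7  7  7
 0  0  1  2  3  4  5  6  7  7  8  8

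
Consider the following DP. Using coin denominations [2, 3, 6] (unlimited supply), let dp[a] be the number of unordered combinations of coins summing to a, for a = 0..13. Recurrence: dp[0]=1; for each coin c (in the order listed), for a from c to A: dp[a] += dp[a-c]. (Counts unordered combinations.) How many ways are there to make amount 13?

after  coin     0     1     2     3     4     5     6     7     8     9    10    11    12    13
          2     1     0     1     0     1     0     1     0     1     0     1     0     1     0
          3     1     0     1     1     1     1     2     1     2     2     2     2     3     2
          6     1     0     1     1     1     1     3     1     3     3     3     3     6     3

3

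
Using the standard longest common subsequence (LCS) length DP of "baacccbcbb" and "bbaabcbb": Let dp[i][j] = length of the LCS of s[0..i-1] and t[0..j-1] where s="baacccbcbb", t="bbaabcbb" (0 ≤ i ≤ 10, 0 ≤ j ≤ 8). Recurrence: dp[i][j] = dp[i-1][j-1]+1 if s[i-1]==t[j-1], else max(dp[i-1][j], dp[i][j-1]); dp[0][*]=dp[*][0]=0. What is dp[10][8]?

7

   ''  b  b  a  a  b  c  b  b
''  0  0  0  0  0  0  0  0  0
 b  0  1  1  1  1  1  1  1  1
 a  0  1  1  2  2  2  2  2  2
 a  0  1  1  2  3  3  3  3  3
 c  0  1  1  2  3  3  4  4  4
 c  0  1  1  2  3  3  4  4  4
 c  0  1  1  2  3  3  4  4  4
 b  0  1  2  2  3  4  4  5  5
 c  0  1  2  2  3  4  5  5  5
 b  0  1  2  2  3  4  5  6  6
 b  0  1  2  2  3  4  5  6  7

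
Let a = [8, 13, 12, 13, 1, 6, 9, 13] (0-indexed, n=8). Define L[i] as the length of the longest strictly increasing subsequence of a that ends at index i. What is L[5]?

   i    0    1    2    3    4    5    6    7
a[i]    8   13   12   13    1    6    9   13
L[i]    1    2    2    3    1    2    3    4

2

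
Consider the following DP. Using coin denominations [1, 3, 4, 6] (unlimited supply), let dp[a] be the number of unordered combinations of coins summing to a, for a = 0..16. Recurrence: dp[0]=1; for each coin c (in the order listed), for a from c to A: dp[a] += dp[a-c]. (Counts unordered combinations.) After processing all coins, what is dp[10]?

after  coin     0     1     2     3     4     5     6     7     8     9    10    11    12    13    14    15    16
          1     1     1     1     1     1     1     1     1     1     1     1     1     1     1     1     1     1
          3     1     1     1     2     2     2     3     3     3     4     4     4     5     5     5     6     6
          4     1     1     1     2     3     3     4     5     6     7     8     9    11    12    13    15    17
          6     1     1     1     2     3     3     5     6     7     9    11    12    16    18    20    24    28

11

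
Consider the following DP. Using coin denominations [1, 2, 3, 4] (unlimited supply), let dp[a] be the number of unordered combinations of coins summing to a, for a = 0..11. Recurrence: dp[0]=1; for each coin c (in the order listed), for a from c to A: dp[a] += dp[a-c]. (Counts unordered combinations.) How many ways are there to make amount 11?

after  coin     0     1     2     3     4     5     6     7     8     9    10    11
          1     1     1     1     1     1     1     1     1     1     1     1     1
          2     1     1     2     2     3     3     4     4     5     5     6     6
          3     1     1     2     3     4     5     7     8    10    12    14    16
          4     1     1     2     3     5     6     9    11    15    18    23    27

27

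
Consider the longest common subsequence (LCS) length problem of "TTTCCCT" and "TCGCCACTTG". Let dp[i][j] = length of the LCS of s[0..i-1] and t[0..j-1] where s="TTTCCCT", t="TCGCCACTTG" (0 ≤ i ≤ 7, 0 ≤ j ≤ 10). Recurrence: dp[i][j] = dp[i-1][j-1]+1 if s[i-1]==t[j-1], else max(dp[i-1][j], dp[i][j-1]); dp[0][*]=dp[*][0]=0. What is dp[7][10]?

5

   ''  T  C  G  C  C  A  C  T  T  G
''  0  0  0  0  0  0  0  0  0  0  0
 T  0  1  1  1  1  1  1  1  1  1  1
 T  0  1  1  1  1  1  1  1  2  2  2
 T  0  1  1  1  1  1  1  1  2  3  3
 C  0  1  2  2  2  2  2  2  2  3  3
 C  0  1  2  2  3  3  3  3  3  3  3
 C  0  1  2  2  3  4  4  4  4  4  4
 T  0  1  2  2  3  4  4  4  5  5  5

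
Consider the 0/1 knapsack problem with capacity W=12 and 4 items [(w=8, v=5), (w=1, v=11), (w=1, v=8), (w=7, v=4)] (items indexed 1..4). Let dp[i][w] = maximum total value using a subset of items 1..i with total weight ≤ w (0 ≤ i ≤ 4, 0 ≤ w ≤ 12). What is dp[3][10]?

i\w   0   1   2   3   4   5   6   7   8   9  10  11  12
  0   0   0   0   0   0   0   0   0   0   0   0   0   0
  1   0   0   0   0   0   0   0   0   5   5   5   5   5
  2   0  11  11  11  11  11  11  11  11  16  16  16  16
  3   0  11  19  19  19  19  19  19  19  19  24  24  24
  4   0  11  19  19  19  19  19  19  19  23  24  24  24

24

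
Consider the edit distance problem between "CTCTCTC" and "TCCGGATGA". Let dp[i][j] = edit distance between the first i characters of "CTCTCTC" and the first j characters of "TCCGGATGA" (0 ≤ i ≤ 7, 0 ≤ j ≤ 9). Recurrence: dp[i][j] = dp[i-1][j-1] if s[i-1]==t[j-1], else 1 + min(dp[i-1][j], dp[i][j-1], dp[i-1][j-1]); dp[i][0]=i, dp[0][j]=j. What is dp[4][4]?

3

   ''  T  C  C  G  G  A  T  G  A
''  0  1  2  3  4  5  6  7  8  9
 C  1  1  1  2  3  4  5  6  7  8
 T  2  1  2  2  3  4  5  5  6  7
 C  3  2  1  2  3  4  5  6  6  7
 T  4  3  2  2  3  4  5  5  6  7
 C  5  4  3  2  3  4  5  6  6  7
 T  6  5  4  3  3  4  5  5  6  7
 C  7  6  5  4  4  4  5  6  6  7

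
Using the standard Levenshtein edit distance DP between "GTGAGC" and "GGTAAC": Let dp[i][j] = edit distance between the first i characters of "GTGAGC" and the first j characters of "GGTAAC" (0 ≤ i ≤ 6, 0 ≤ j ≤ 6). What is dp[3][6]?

4

   ''  G  G  T  A  A  C
''  0  1  2  3  4  5  6
 G  1  0  1  2  3  4  5
 T  2  1  1  1  2  3  4
 G  3  2  1  2  2  3  4
 A  4  3  2  2  2  2  3
 G  5  4  3  3  3  3  3
 C  6  5  4  4  4  4  3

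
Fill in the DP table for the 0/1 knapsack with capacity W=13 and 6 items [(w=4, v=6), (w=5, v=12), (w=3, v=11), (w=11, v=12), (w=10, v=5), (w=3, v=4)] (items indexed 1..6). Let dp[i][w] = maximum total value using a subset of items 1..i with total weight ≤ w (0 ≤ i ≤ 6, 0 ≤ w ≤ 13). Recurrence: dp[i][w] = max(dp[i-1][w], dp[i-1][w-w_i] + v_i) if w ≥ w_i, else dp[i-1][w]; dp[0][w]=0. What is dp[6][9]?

i\w   0   1   2   3   4   5   6   7   8   9  10  11  12  13
  0   0   0   0   0   0   0   0   0   0   0   0   0   0   0
  1   0   0   0   0   6   6   6   6   6   6   6   6   6   6
  2   0   0   0   0   6  12  12  12  12  18  18  18  18  18
  3   0   0   0  11  11  12  12  17  23  23  23  23  29  29
  4   0   0   0  11  11  12  12  17  23  23  23  23  29  29
  5   0   0   0  11  11  12  12  17  23  23  23  23  29  29
  6   0   0   0  11  11  12  15  17  23  23  23  27  29  29

23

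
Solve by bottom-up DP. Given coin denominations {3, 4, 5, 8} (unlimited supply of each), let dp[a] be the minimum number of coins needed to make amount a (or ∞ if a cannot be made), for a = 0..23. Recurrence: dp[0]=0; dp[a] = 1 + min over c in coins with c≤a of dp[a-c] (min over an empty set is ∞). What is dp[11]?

 a  0  1  2  3  4  5  6  7  8  9 10 11 12 13 14 15 16 17 18 19 20 21 22 23
dp  0  -  -  1  1  1  2  2  1  2  2  2  2  2  3  3  2  3  3  3  3  3  4  4
(- denotes ∞ / unreachable)

2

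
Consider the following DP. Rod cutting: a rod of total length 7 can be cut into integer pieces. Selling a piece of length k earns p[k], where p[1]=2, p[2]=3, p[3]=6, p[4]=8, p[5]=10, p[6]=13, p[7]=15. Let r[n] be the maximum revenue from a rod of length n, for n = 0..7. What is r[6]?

   n    0    1    2    3    4    5    6    7
r[n]    0    2    4    6    8   10   13   15

13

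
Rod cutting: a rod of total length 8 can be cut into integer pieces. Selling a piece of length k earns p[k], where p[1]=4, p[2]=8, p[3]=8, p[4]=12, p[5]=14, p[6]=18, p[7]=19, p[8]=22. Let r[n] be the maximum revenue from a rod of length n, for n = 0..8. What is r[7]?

   n    0    1    2    3    4    5    6    7    8
r[n]    0    4    8   12   16   20   24   28   32

28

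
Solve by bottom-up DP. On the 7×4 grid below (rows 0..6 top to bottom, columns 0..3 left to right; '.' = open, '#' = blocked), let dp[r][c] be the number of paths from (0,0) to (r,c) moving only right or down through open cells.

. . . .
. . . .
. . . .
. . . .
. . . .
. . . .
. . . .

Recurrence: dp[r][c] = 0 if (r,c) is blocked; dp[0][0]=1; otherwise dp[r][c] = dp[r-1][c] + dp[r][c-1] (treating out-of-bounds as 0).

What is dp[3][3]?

r\c   0   1   2   3
  0   1   1   1   1
  1   1   2   3   4
  2   1   3   6  10
  3   1   4  10  20
  4   1   5  15  35
  5   1   6  21  56
  6   1   7  28  84

20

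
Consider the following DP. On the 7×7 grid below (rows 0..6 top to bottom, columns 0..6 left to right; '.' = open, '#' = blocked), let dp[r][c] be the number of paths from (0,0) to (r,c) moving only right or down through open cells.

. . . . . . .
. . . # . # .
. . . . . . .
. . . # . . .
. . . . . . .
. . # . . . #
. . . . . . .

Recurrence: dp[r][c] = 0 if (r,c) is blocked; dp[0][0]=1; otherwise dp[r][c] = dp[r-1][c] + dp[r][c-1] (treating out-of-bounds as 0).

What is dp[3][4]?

r\c   0   1   2   3   4   5   6
  0   1   1   1   1   1   1   1
  1   1   2   3   0   1   0   1
  2   1   3   6   6   7   7   8
  3   1   4  10   0   7  14  22
  4   1   5  15  15  22  36  58
  5   1   6   0  15  37  73   0
  6   1   7   7  22  59 132 132

7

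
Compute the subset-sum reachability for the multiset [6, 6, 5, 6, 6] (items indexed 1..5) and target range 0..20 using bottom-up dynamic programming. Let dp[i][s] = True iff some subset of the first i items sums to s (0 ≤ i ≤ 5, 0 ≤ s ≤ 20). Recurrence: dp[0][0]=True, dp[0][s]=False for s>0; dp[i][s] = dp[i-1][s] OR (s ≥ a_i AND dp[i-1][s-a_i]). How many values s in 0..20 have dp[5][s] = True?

7

i\s   0   1   2   3   4   5   6   7   8   9  10  11  12  13  14  15  16  17  18  19  20
  0   T   F   F   F   F   F   F   F   F   F   F   F   F   F   F   F   F   F   F   F   F
  1   T   F   F   F   F   F   T   F   F   F   F   F   F   F   F   F   F   F   F   F   F
  2   T   F   F   F   F   F   T   F   F   F   F   F   T   F   F   F   F   F   F   F   F
  3   T   F   F   F   F   T   T   F   F   F   F   T   T   F   F   F   F   T   F   F   F
  4   T   F   F   F   F   T   T   F   F   F   F   T   T   F   F   F   F   T   T   F   F
  5   T   F   F   F   F   T   T   F   F   F   F   T   T   F   F   F   F   T   T   F   F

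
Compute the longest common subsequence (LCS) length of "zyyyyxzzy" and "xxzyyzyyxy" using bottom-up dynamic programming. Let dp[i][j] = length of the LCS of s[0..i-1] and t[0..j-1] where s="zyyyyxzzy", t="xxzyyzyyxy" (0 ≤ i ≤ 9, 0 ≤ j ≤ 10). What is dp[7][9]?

6

   ''  x  x  z  y  y  z  y  y  x  y
''  0  0  0  0  0  0  0  0  0  0  0
 z  0  0  0  1  1  1  1  1  1  1  1
 y  0  0  0  1  2  2  2  2  2  2  2
 y  0  0  0  1  2  3  3  3  3  3  3
 y  0  0  0  1  2  3  3  4  4  4  4
 y  0  0  0  1  2  3  3  4  5  5  5
 x  0  1  1  1  2  3  3  4  5  6  6
 z  0  1  1  2  2  3  4  4  5  6  6
 z  0  1  1  2  2  3  4  4  5  6  6
 y  0  1  1  2  3  3  4  5  5  6  7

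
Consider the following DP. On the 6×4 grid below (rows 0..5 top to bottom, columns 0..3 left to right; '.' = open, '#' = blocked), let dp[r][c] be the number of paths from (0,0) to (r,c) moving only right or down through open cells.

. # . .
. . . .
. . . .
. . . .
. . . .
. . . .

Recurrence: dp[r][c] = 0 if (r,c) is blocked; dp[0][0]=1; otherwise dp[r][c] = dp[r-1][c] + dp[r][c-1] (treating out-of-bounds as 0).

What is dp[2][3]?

4

r\c   0   1   2   3
  0   1   0   0   0
  1   1   1   1   1
  2   1   2   3   4
  3   1   3   6  10
  4   1   4  10  20
  5   1   5  15  35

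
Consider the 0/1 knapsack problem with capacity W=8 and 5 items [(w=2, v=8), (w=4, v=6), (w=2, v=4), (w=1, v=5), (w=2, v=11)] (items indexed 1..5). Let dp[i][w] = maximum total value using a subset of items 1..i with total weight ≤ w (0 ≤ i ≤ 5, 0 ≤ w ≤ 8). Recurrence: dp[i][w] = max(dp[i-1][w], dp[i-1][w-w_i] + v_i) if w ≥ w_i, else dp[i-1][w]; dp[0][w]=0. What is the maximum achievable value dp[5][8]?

28

i\w   0   1   2   3   4   5   6   7   8
  0   0   0   0   0   0   0   0   0   0
  1   0   0   8   8   8   8   8   8   8
  2   0   0   8   8   8   8  14  14  14
  3   0   0   8   8  12  12  14  14  18
  4   0   5   8  13  13  17  17  19  19
  5   0   5  11  16  19  24  24  28  28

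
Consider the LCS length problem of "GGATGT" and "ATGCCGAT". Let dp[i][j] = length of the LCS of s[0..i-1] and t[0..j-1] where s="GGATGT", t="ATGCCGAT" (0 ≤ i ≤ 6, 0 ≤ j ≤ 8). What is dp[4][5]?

   ''  A  T  G  C  C  G  A  T
''  0  0  0  0  0  0  0  0  0
 G  0  0  0  1  1  1  1  1  1
 G  0  0  0  1  1  1  2  2  2
 A  0  1  1  1  1  1  2  3  3
 T  0  1  2  2  2  2  2  3  4
 G  0  1  2  3  3  3  3  3  4
 T  0  1  2  3  3  3  3  3  4

2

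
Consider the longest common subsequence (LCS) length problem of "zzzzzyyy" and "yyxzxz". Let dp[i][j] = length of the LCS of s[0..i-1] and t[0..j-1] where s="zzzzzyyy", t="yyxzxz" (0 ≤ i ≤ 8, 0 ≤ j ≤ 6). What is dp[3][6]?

   ''  y  y  x  z  x  z
''  0  0  0  0  0  0  0
 z  0  0  0  0  1  1  1
 z  0  0  0  0  1  1  2
 z  0  0  0  0  1  1  2
 z  0  0  0  0  1  1  2
 z  0  0  0  0  1  1  2
 y  0  1  1  1  1  1  2
 y  0  1  2  2  2  2  2
 y  0  1  2  2  2  2  2

2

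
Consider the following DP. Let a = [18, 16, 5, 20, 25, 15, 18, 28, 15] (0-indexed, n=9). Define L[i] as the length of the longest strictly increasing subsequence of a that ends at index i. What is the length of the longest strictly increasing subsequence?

4

   i    0    1    2    3    4    5    6    7    8
a[i]   18   16    5   20   25   15   18   28   15
L[i]    1    1    1    2    3    2    3    4    2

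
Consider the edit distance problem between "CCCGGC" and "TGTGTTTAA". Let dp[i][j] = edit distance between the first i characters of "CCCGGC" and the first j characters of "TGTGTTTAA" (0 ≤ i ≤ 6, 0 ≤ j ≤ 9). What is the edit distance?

8

   ''  T  G  T  G  T  T  T  A  A
''  0  1  2  3  4  5  6  7  8  9
 C  1  1  2  3  4  5  6  7  8  9
 C  2  2  2  3  4  5  6  7  8  9
 C  3  3  3  3  4  5  6  7  8  9
 G  4  4  3  4  3  4  5  6  7  8
 G  5  5  4  4  4  4  5  6  7  8
 C  6  6  5  5  5  5  5  6  7  8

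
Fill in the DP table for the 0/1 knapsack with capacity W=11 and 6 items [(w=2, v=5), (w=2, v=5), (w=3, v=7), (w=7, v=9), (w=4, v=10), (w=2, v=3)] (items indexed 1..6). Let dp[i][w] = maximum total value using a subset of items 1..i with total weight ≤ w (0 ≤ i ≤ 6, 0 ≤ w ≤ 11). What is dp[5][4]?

i\w   0   1   2   3   4   5   6   7   8   9  10  11
  0   0   0   0   0   0   0   0   0   0   0   0   0
  1   0   0   5   5   5   5   5   5   5   5   5   5
  2   0   0   5   5  10  10  10  10  10  10  10  10
  3   0   0   5   7  10  12  12  17  17  17  17  17
  4   0   0   5   7  10  12  12  17  17  17  17  19
  5   0   0   5   7  10  12  15  17  20  22  22  27
  6   0   0   5   7  10  12  15  17  20  22  23  27

10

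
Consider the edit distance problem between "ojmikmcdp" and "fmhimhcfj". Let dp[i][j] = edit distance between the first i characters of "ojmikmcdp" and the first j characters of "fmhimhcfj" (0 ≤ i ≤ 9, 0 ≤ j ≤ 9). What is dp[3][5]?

   ''  f  m  h  i  m  h  c  f  j
''  0  1  2  3  4  5  6  7  8  9
 o  1  1  2  3  4  5  6  7  8  9
 j  2  2  2  3  4  5  6  7  8  8
 m  3  3  2  3  4  4  5  6  7  8
 i  4  4  3  3  3  4  5  6  7  8
 k  5  5  4  4  4  4  5  6  7  8
 m  6  6  5  5  5  4  5  6  7  8
 c  7  7  6  6  6  5  5  5  6  7
 d  8  8  7  7  7  6  6  6  6  7
 p  9  9  8  8  8  7  7  7  7  7

4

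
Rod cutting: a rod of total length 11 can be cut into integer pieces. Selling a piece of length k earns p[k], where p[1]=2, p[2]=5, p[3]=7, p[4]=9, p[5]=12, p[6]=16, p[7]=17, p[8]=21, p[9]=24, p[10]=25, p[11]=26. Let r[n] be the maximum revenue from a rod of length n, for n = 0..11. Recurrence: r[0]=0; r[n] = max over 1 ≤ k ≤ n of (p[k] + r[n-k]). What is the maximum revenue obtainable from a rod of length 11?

29

   n    0    1    2    3    4    5    6    7    8    9   10   11
r[n]    0    2    5    7   10   12   16   18   21   24   26   29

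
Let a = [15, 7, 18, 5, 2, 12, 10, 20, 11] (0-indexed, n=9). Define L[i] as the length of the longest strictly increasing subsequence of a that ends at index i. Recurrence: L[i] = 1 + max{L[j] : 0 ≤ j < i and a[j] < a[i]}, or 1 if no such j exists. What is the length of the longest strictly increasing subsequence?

3

   i    0    1    2    3    4    5    6    7    8
a[i]   15    7   18    5    2   12   10   20   11
L[i]    1    1    2    1    1    2    2    3    3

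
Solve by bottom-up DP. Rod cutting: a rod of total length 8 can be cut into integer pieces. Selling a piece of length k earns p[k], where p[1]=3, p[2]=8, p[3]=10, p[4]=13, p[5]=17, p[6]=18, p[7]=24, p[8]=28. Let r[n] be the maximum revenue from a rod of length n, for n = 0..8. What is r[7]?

   n    0    1    2    3    4    5    6    7    8
r[n]    0    3    8   11   16   19   24   27   32

27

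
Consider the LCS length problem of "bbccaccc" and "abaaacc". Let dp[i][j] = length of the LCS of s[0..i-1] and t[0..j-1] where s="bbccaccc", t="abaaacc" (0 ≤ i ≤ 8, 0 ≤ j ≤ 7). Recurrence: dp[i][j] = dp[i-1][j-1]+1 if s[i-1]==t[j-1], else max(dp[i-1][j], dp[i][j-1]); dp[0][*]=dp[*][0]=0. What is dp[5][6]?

   ''  a  b  a  a  a  c  c
''  0  0  0  0  0  0  0  0
 b  0  0  1  1  1  1  1  1
 b  0  0  1  1  1  1  1  1
 c  0  0  1  1  1  1  2  2
 c  0  0  1  1  1  1  2  3
 a  0  1  1  2  2  2  2  3
 c  0  1  1  2  2  2  3  3
 c  0  1  1  2  2  2  3  4
 c  0  1  1  2  2  2  3  4

2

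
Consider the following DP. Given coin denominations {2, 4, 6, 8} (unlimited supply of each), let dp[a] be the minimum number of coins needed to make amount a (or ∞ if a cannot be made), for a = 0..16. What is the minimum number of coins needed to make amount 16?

2

 a  0  1  2  3  4  5  6  7  8  9 10 11 12 13 14 15 16
dp  0  -  1  -  1  -  1  -  1  -  2  -  2  -  2  -  2
(- denotes ∞ / unreachable)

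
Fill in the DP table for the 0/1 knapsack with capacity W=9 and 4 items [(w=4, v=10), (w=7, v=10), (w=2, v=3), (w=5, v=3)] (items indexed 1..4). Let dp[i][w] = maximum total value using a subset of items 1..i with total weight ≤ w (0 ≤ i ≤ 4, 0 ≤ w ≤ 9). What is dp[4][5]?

i\w   0   1   2   3   4   5   6   7   8   9
  0   0   0   0   0   0   0   0   0   0   0
  1   0   0   0   0  10  10  10  10  10  10
  2   0   0   0   0  10  10  10  10  10  10
  3   0   0   3   3  10  10  13  13  13  13
  4   0   0   3   3  10  10  13  13  13  13

10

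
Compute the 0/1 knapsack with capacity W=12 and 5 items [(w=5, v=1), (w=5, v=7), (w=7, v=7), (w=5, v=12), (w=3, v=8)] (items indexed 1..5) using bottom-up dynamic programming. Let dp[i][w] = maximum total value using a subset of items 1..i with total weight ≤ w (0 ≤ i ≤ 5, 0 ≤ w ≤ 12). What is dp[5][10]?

i\w   0   1   2   3   4   5   6   7   8   9  10  11  12
  0   0   0   0   0   0   0   0   0   0   0   0   0   0
  1   0   0   0   0   0   1   1   1   1   1   1   1   1
  2   0   0   0   0   0   7   7   7   7   7   8   8   8
  3   0   0   0   0   0   7   7   7   7   7   8   8  14
  4   0   0   0   0   0  12  12  12  12  12  19  19  19
  5   0   0   0   8   8  12  12  12  20  20  20  20  20

20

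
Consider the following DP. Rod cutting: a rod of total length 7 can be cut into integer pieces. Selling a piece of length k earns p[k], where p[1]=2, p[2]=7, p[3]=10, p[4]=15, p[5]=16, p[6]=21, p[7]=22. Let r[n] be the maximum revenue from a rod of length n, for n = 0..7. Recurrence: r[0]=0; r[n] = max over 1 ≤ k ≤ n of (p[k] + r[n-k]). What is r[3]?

10

   n    0    1    2    3    4    5    6    7
r[n]    0    2    7   10   15   17   22   25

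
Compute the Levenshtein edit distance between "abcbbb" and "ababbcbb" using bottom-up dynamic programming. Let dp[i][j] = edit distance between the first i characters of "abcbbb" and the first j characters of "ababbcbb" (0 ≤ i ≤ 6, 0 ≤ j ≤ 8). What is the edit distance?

3

   ''  a  b  a  b  b  c  b  b
''  0  1  2  3  4  5  6  7  8
 a  1  0  1  2  3  4  5  6  7
 b  2  1  0  1  2  3  4  5  6
 c  3  2  1  1  2  3  3  4  5
 b  4  3  2  2  1  2  3  3  4
 b  5  4  3  3  2  1  2  3  3
 b  6  5  4  4  3  2  2  2  3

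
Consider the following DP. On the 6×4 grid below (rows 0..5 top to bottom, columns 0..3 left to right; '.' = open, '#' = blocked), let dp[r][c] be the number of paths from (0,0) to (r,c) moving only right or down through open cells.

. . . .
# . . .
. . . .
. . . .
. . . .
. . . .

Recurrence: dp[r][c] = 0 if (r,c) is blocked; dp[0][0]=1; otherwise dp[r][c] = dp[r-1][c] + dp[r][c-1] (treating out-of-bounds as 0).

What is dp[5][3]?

21

r\c   0   1   2   3
  0   1   1   1   1
  1   0   1   2   3
  2   0   1   3   6
  3   0   1   4  10
  4   0   1   5  15
  5   0   1   6  21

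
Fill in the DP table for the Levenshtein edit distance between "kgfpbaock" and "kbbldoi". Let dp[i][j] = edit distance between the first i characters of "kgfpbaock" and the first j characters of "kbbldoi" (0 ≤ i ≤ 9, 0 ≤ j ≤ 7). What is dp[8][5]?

6

   ''  k  b  b  l  d  o  i
''  0  1  2  3  4  5  6  7
 k  1  0  1  2  3  4  5  6
 g  2  1  1  2  3  4  5  6
 f  3  2  2  2  3  4  5  6
 p  4  3  3  3  3  4  5  6
 b  5  4  3  3  4  4  5  6
 a  6  5  4  4  4  5  5  6
 o  7  6  5  5  5  5  5  6
 c  8  7  6  6  6  6  6  6
 k  9  8  7  7  7  7  7  7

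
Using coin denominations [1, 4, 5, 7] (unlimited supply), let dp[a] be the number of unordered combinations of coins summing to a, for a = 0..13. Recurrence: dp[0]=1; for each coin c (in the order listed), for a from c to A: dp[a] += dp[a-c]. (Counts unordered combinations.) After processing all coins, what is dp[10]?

after  coin     0     1     2     3     4     5     6     7     8     9    10    11    12    13
          1     1     1     1     1     1     1     1     1     1     1     1     1     1     1
          4     1     1     1     1     2     2     2     2     3     3     3     3     4     4
          5     1     1     1     1     2     3     3     3     4     5     6     6     7     8
          7     1     1     1     1     2     3     3     4     5     6     7     8    10    11

7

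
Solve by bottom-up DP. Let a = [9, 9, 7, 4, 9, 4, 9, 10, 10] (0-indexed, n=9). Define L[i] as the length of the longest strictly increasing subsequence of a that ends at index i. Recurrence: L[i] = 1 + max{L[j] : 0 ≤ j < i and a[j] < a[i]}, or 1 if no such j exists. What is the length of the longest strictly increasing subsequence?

3

   i    0    1    2    3    4    5    6    7    8
a[i]    9    9    7    4    9    4    9   10   10
L[i]    1    1    1    1    2    1    2    3    3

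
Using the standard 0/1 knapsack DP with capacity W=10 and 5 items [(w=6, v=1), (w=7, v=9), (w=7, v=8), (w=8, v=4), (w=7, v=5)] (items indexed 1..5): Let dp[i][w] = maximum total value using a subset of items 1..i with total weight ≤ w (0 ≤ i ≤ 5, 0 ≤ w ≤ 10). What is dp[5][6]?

i\w   0   1   2   3   4   5   6   7   8   9  10
  0   0   0   0   0   0   0   0   0   0   0   0
  1   0   0   0   0   0   0   1   1   1   1   1
  2   0   0   0   0   0   0   1   9   9   9   9
  3   0   0   0   0   0   0   1   9   9   9   9
  4   0   0   0   0   0   0   1   9   9   9   9
  5   0   0   0   0   0   0   1   9   9   9   9

1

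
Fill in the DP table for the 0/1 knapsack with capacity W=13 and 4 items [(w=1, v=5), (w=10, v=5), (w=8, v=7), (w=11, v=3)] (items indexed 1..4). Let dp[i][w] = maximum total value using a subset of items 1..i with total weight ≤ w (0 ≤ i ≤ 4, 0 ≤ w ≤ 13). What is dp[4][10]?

i\w   0   1   2   3   4   5   6   7   8   9  10  11  12  13
  0   0   0   0   0   0   0   0   0   0   0   0   0   0   0
  1   0   5   5   5   5   5   5   5   5   5   5   5   5   5
  2   0   5   5   5   5   5   5   5   5   5   5  10  10  10
  3   0   5   5   5   5   5   5   5   7  12  12  12  12  12
  4   0   5   5   5   5   5   5   5   7  12  12  12  12  12

12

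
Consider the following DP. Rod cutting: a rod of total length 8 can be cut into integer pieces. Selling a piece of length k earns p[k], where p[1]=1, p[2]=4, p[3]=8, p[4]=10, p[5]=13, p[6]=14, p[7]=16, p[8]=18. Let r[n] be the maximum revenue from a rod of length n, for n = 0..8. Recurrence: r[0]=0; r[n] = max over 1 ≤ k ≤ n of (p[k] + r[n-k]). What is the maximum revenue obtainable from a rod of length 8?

   n    0    1    2    3    4    5    6    7    8
r[n]    0    1    4    8   10   13   16   18   21

21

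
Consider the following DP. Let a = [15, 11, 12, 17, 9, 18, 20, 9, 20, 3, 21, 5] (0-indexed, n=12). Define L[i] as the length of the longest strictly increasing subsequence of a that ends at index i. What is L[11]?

   i    0    1    2    3    4    5    6    7    8    9   10   11
a[i]   15   11   12   17    9   18   20    9   20    3   21    5
L[i]    1    1    2    3    1    4    5    1    5    1    6    2

2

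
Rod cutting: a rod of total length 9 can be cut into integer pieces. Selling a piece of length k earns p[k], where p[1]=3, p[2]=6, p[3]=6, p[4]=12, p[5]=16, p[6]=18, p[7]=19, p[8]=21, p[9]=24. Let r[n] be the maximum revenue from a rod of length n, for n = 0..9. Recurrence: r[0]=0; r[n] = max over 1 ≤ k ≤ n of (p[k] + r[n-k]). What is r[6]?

   n    0    1    2    3    4    5    6    7    8    9
r[n]    0    3    6    9   12   16   19   22   25   28

19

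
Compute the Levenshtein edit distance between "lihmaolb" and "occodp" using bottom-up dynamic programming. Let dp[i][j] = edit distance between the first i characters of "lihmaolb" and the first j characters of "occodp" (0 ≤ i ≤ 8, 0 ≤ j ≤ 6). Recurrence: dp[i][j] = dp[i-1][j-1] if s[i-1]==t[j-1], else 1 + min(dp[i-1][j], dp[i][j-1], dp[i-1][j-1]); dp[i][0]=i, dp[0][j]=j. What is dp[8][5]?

7

   ''  o  c  c  o  d  p
''  0  1  2  3  4  5  6
 l  1  1  2  3  4  5  6
 i  2  2  2  3  4  5  6
 h  3  3  3  3  4  5  6
 m  4  4  4  4  4  5  6
 a  5  5  5  5  5  5  6
 o  6  5  6  6  5  6  6
 l  7  6  6  7  6  6  7
 b  8  7  7  7  7  7  7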